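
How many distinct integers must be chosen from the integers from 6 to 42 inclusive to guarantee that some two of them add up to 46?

A set avoiding the sum 46 can contain at most one of each pair {x, 46−x}, plus the 3 elements whose complement lies outside the range or equal to its own complement.
The integers 23, …, 42 (20 of them) are such a set: any two sum to at least 23+24 = 47 > 46.
By pigeonhole, any 21st integer completes one of the 17 pairs, so 21 choices force a sum of 46.

21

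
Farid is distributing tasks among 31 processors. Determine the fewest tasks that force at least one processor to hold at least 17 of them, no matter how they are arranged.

With 496 tasks one could put exactly 16 in each of the 31 processors, and no processor would reach 17.
By pigeonhole, one more task must land in a processor that already has 16, giving it 17.
So 31 × 16 + 1 = 497 tasks are required.

497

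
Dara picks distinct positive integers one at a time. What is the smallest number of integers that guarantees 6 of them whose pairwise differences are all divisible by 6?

31

Integers whose pairwise differences are multiples of 6 are exactly those sharing a remainder mod 6. The 6 residue classes mod 6 are the pigeonholes.
With 30 integers one could put 5 in each residue class and have no class reach 6.
The 31st integer pushes some class to 6, so 6·5 + 1 = 31.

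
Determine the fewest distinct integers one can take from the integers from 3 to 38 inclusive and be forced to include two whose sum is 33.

23

Two chosen integers sum to 33 exactly when both halves of some pair {x, 33−x} with 3 ≤ x ≤ 33−x ≤ 30 are chosen — 14 such pairs.
The remaining 8 elements (those with no distinct partner in range) can never complete a 33-sum, so the worst case takes all of them and one from each pair: 8 + 14 = 22.
By pigeonhole, the 23rd integer has to be the second member of some pair, so 22 + 1 = 23.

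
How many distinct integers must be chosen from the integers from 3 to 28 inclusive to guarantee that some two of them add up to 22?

Group the elements by complementary pair {x, 22−x}: {3,19}, {4,18}, {5,17}, …, giving 8 two-element pairs; the single value 11 (it cannot pair with itself since the integers are distinct); and 9 integers whose partner 22−x falls outside [3,28].
Treating each of those 18 groups as a pigeonhole, one can pick one integer per group — 18 integers — with no two summing to 22.
The 19th integer lands in an occupied pair, forcing a sum of 22.

19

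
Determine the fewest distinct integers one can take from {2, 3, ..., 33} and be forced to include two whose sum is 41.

A set avoiding the sum 41 can contain at most one of each pair {x, 41−x}, plus the 6 elements whose complement lies outside the range.
The integers 2, …, 20 (19 of them) are such a set: any two sum to at least 2+3 = 5 and at most 19+20 = 39 < 41.
By the pigeonhole principle, any 20th integer completes one of the 13 pairs, so 20 choices force a sum of 41.

20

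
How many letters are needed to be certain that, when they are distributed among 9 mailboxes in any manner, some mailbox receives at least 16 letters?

136

With 135 letters one could put exactly 15 in each of the 9 mailboxes, and no mailbox would reach 16.
By the pigeonhole principle, one more letter must land in a mailbox that already has 15, giving it 16.
So 9 × 15 + 1 = 136 letters are required.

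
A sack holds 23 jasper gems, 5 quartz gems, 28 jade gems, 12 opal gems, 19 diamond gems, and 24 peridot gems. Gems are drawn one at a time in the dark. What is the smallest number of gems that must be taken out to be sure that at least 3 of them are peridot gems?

90

In the worst case for collecting peridot gems, every non-peridot gem comes out first.
There are 23 + 5 + 28 + 12 + 19 = 87 non-peridot gems altogether.
After those, each further gem must be peridot, so 87 + 3 = 90 draws guarantee 3 peridot gems.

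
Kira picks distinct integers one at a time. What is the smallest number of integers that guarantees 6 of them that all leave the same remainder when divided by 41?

206

Pigeonhole: the 41 residue classes mod 41 are the pigeonholes.
With 205 integers one could put 5 in each residue class and have no class reach 6.
The 206th integer pushes some class to 6, so 41·5 + 1 = 206.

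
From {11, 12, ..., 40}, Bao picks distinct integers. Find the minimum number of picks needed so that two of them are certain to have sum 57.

Group the elements by complementary pair {x, 57−x}: {17,40}, {18,39}, {19,38}, …, giving 12 two-element pairs and 6 integers whose partner 57−x falls outside [11,40].
Treating each of those 18 groups as a pigeonhole, one can pick one integer per group — 18 integers — with no two summing to 57.
The 19th integer lands in an occupied pair, forcing a sum of 57.

19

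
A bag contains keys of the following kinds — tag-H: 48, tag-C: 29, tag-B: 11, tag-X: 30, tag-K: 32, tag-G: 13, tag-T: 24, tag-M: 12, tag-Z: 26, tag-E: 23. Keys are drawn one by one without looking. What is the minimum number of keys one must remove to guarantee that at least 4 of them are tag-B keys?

241

In the worst case for collecting tag-B keys, every non-tag-B key comes out first.
There are 48 + 29 + 30 + 32 + 13 + 24 + 12 + 26 + 23 = 237 non-tag-B keys altogether.
After those, each further key must be tag-B, so 237 + 4 = 241 draws guarantee 4 tag-B keys.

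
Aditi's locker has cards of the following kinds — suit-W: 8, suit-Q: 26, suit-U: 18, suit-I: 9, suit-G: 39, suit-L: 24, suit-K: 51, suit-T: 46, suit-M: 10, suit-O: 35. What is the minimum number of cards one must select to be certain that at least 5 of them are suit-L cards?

In the worst case for collecting suit-L cards, every non-suit-L card comes out first.
There are 8 + 26 + 18 + 9 + 39 + 51 + 46 + 10 + 35 = 242 non-suit-L cards altogether.
After those, each further card must be suit-L, so 242 + 5 = 247 draws guarantee 5 suit-L cards.

247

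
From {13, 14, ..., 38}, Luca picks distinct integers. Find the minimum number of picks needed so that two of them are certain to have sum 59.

18

A set avoiding the sum 59 can contain at most one of each pair {x, 59−x}, plus the 8 elements whose complement lies outside the range.
The integers 13, …, 29 (17 of them) are such a set: any two sum to at least 13+14 = 27 and at most 28+29 = 57 < 59.
Pigeonhole: any 18th integer completes one of the 9 pairs, so 18 choices force a sum of 59.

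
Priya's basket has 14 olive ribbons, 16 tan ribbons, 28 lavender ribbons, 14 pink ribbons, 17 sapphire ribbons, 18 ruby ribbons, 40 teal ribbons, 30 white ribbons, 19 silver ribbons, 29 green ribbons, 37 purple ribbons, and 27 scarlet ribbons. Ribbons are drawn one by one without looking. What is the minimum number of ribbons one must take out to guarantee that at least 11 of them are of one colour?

Pigeonhole: put each drawn ribbon into a box by colour. The largest draw with every box below 11 takes min(count, 10) from each colour.
Σ min(cᵢ, 10) = 10 + 10 + 10 + 10 + 10 + 10 + 10 + 10 + 10 + 10 + 10 + 10 = 120.
Draw number 120 + 1 = 121 must push one box to 11.

121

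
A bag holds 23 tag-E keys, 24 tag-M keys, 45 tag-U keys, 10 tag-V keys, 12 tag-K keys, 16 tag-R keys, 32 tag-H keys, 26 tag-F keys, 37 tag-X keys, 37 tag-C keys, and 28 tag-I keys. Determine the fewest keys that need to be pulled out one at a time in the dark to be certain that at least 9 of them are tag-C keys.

262

In the worst case for collecting tag-C keys, every non-tag-C key comes out first.
There are 23 + 24 + 45 + 10 + 12 + 16 + 32 + 26 + 37 + 28 = 253 non-tag-C keys altogether.
After those, each further key must be tag-C, so 253 + 9 = 262 draws guarantee 9 tag-C keys.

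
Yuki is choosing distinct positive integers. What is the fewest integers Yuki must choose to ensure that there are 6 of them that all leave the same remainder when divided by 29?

The 29 residue classes mod 29 are the pigeonholes.
With 145 integers one could put 5 in each residue class and have no class reach 6.
The 146th integer pushes some class to 6, so 29·5 + 1 = 146.

146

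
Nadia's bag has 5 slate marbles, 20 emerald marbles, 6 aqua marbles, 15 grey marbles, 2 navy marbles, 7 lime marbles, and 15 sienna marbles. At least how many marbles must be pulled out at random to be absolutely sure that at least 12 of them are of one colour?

By the pigeonhole principle, the 7 colours are the holes; the marbles drawn are the pigeons.
To avoid 12 of any one colour, the worst case takes at most 11 of each colour, or every marble of a colour that has fewer than 11.
That gives 5 + 11 + 6 + 11 + 2 + 7 + 11 = 53 marbles with no colour reaching 12.
The next marble forces some colour to 12, so 53 + 1 = 54.

54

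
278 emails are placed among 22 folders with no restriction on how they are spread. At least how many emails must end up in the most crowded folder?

The 22 folders are the holes and the 278 emails are the pigeons.
If every folder held at most 12 emails, the total would be at most 22 × 12 = 264, which is less than 278.
So some folder holds at least ⌈278/22⌉ = 13 emails.

13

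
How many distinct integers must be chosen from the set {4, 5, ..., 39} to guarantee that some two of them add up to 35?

Group the elements by complementary pair {x, 35−x}: {4,31}, {5,30}, {6,29}, …, giving 14 two-element pairs and 8 integers whose partner 35−x falls outside [4,39].
By the pigeonhole principle, treating each of those 22 groups as a pigeonhole, one can pick one integer per group — 22 integers — with no two summing to 35.
The 23rd integer lands in an occupied pair, forcing a sum of 35.

23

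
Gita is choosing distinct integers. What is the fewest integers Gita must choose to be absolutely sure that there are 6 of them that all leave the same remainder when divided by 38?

By pigeonhole, the 38 residue classes mod 38 are the pigeonholes.
With 190 integers one could put 5 in each residue class and have no class reach 6.
The 191st integer pushes some class to 6, so 38·5 + 1 = 191.

191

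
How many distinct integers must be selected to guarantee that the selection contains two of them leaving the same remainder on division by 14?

15

By the pigeonhole principle, the 14 residue classes mod 14 are the pigeonholes.
With 14 integers one could put 1 in each residue class and have no class reach 2.
The 15th integer pushes some class to 2, so 14·1 + 1 = 15.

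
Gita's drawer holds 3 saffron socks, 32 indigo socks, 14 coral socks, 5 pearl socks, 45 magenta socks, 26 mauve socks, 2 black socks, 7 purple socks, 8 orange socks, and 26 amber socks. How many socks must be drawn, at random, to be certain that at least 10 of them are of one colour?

By the pigeonhole principle, put each drawn sock into a box by colour. The largest draw with every box below 10 takes min(count, 9) from each colour; colours with fewer than 9 contribute all they have.
Σ min(cᵢ, 9) = 3 + 9 + 9 + 5 + 9 + 9 + 2 + 7 + 8 + 9 = 70.
Draw number 70 + 1 = 71 must push one box to 10.

71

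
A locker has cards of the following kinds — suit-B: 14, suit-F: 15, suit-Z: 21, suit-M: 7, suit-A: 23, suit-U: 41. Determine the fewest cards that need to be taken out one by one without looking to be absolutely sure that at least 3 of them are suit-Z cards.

In the worst case for collecting suit-Z cards, every non-suit-Z card comes out first.
There are 14 + 15 + 7 + 23 + 41 = 100 non-suit-Z cards altogether.
After those, each further card must be suit-Z, so 100 + 3 = 103 draws guarantee 3 suit-Z cards.

103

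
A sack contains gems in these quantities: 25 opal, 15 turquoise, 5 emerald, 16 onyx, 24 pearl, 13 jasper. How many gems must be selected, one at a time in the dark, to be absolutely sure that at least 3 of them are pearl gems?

77

In the worst case for collecting pearl gems, every non-pearl gem comes out first.
There are 25 + 15 + 5 + 16 + 13 = 74 non-pearl gems altogether.
After those, each further gem must be pearl, so 74 + 3 = 77 draws guarantee 3 pearl gems.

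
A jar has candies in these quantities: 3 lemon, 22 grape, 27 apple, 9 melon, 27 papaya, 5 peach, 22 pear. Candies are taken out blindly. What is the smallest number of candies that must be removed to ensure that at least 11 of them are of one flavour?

58

Put each drawn candy into a box by flavour. The largest draw with every box below 11 takes min(count, 10) from each flavour; flavours with fewer than 10 contribute all they have.
Σ min(cᵢ, 10) = 3 + 10 + 10 + 9 + 10 + 5 + 10 = 57.
Draw number 57 + 1 = 58 must push one box to 11.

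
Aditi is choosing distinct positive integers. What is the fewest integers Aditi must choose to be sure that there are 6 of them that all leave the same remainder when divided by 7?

36

The 7 residue classes mod 7 are the pigeonholes.
With 35 integers one could put 5 in each residue class and have no class reach 6.
The 36th integer pushes some class to 6, so 7·5 + 1 = 36.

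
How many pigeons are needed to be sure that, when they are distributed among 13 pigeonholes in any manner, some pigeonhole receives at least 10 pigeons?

118

With 117 pigeons one could put exactly 9 in each of the 13 pigeonholes, and no pigeonhole would reach 10.
By pigeonhole, one more pigeon must land in a pigeonhole that already has 9, giving it 10.
So 13 × 9 + 1 = 118 pigeons are required.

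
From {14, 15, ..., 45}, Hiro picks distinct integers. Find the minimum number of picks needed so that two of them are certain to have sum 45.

Group the elements by complementary pair {x, 45−x}: {14,31}, {15,30}, {16,29}, …, giving 9 two-element pairs and 14 integers whose partner 45−x falls outside [14,45].
Treating each of those 23 groups as a pigeonhole, one can pick one integer per group — 23 integers — with no two summing to 45.
The 24th integer lands in an occupied pair, forcing a sum of 45.

24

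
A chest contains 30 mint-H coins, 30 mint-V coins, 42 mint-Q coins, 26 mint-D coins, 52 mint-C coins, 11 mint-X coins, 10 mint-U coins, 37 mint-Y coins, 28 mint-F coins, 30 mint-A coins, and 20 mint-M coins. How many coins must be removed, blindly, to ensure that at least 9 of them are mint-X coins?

In the worst case for collecting mint-X coins, every non-mint-X coin comes out first.
There are 30 + 30 + 42 + 26 + 52 + 10 + 37 + 28 + 30 + 20 = 305 non-mint-X coins altogether.
After those, each further coin must be mint-X, so 305 + 9 = 314 draws guarantee 9 mint-X coins.

314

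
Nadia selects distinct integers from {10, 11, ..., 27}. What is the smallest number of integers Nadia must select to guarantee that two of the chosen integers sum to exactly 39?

A set avoiding the sum 39 can contain at most one of each pair {x, 39−x}, plus the 2 elements whose complement lies outside the range.
The integers 10, …, 19 (10 of them) are such a set: any two sum to at least 10+11 = 21 and at most 18+19 = 37 < 39.
By pigeonhole, any 11th integer completes one of the 8 pairs, so 11 choices force a sum of 39.

11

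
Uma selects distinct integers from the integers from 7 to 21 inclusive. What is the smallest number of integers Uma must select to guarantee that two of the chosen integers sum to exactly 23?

11

A set avoiding the sum 23 can contain at most one of each pair {x, 23−x}, plus the 5 elements whose complement lies outside the range.
The integers 12, …, 21 (10 of them) are such a set: any two sum to at least 12+13 = 25 > 23.
Any 11th integer completes one of the 5 pairs, so 11 choices force a sum of 23.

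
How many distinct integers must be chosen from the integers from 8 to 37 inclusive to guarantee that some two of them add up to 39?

Group the elements by complementary pair {x, 39−x}: {8,31}, {9,30}, {10,29}, …, giving 12 two-element pairs and 6 integers whose partner 39−x falls outside [8,37].
By pigeonhole, treating each of those 18 groups as a pigeonhole, one can pick one integer per group — 18 integers — with no two summing to 39.
The 19th integer lands in an occupied pair, forcing a sum of 39.

19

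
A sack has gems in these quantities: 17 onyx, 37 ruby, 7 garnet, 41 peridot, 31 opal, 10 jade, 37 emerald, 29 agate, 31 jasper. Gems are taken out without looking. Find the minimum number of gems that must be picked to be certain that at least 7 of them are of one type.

The 9 types are the holes; the gems drawn are the pigeons.
To avoid 7 of any one type, the worst case takes at most 6 of each type.
That gives 6 + 6 + 6 + 6 + 6 + 6 + 6 + 6 + 6 = 54 gems with no type reaching 7.
The next gem forces some type to 7, so 54 + 1 = 55.

55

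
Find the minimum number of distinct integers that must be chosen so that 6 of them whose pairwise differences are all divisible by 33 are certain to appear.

Integers whose pairwise differences are multiples of 33 are exactly those sharing a remainder mod 33. By the pigeonhole principle, the 33 residue classes mod 33 are the pigeonholes.
With 165 integers one could put 5 in each residue class and have no class reach 6.
The 166th integer pushes some class to 6, so 33·5 + 1 = 166.

166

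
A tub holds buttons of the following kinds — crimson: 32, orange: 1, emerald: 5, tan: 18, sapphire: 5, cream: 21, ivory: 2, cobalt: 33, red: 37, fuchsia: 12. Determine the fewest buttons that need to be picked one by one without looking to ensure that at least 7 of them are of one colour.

50

By pigeonhole, put each drawn button into a box by colour. The largest draw with every box below 7 takes min(count, 6) from each colour; colours with fewer than 6 contribute all they have.
Σ min(cᵢ, 6) = 6 + 1 + 5 + 6 + 5 + 6 + 2 + 6 + 6 + 6 = 49.
Draw number 49 + 1 = 50 must push one box to 7.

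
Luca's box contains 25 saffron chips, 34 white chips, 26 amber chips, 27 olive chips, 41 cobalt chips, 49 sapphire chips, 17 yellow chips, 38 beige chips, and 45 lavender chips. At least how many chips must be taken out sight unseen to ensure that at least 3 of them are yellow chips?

In the worst case for collecting yellow chips, every non-yellow chip comes out first.
There are 25 + 34 + 26 + 27 + 41 + 49 + 38 + 45 = 285 non-yellow chips altogether.
After those, each further chip must be yellow, so 285 + 3 = 288 draws guarantee 3 yellow chips.

288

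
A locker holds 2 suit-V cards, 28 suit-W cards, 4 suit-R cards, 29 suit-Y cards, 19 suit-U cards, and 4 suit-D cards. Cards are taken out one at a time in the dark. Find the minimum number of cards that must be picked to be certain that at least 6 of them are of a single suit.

An adversary could hand out at most 5 cards per suit (suit-V, suit-R, suit-D run out sooner): 2 + 5 + 4 + 5 + 5 + 4 = 25 cards and still no suit has 6.
By pigeonhole, one more card lands in a suit already at 5, so 26 draws are enough and 25 are not.

26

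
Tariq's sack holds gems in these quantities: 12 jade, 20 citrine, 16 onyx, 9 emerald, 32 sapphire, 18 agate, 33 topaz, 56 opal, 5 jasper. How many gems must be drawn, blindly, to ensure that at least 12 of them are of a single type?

An adversary could hand out at most 11 gems per type (emerald, jasper run out sooner): 11 + 11 + 11 + 9 + 11 + 11 + 11 + 11 + 5 = 91 gems and still no type has 12.
One more gem lands in a type already at 11, so 92 draws are enough and 91 are not.

92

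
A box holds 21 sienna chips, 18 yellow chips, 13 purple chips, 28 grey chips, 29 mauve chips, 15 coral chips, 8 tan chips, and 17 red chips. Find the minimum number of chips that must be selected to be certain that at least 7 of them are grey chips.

128

In the worst case for collecting grey chips, every non-grey chip comes out first.
There are 21 + 18 + 13 + 29 + 15 + 8 + 17 = 121 non-grey chips altogether.
After those, each further chip must be grey, so 121 + 7 = 128 draws guarantee 7 grey chips.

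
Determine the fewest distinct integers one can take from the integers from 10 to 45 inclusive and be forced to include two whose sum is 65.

24

Two chosen integers sum to 65 exactly when both halves of some pair {x, 65−x} with 20 ≤ x ≤ 65−x ≤ 45 are chosen — 13 such pairs.
The remaining 10 elements (those with no distinct partner in range) can never complete a 65-sum, so the worst case takes all of them and one from each pair: 10 + 13 = 23.
The 24th integer has to be the second member of some pair, so 23 + 1 = 24.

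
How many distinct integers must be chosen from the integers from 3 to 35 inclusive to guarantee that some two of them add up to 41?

A set avoiding the sum 41 can contain at most one of each pair {x, 41−x}, plus the 3 elements whose complement lies outside the range.
The integers 3, …, 20 (18 of them) are such a set: any two sum to at least 3+4 = 7 and at most 19+20 = 39 < 41.
By the pigeonhole principle, any 19th integer completes one of the 15 pairs, so 19 choices force a sum of 41.

19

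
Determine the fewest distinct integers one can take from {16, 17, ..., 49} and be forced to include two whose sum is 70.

21

A set avoiding the sum 70 can contain at most one of each pair {x, 70−x}, plus the 6 elements whose complement lies outside the range or equal to its own complement.
The integers 16, …, 35 (20 of them) are such a set: any two sum to at least 16+17 = 33 and at most 34+35 = 69 < 70.
Any 21st integer completes one of the 14 pairs, so 21 choices force a sum of 70.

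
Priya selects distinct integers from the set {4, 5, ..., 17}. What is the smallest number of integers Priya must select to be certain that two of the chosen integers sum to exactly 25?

Two chosen integers sum to 25 exactly when both halves of some pair {x, 25−x} with 8 ≤ x ≤ 25−x ≤ 17 are chosen — 5 such pairs.
The remaining 4 elements (those with no distinct partner in range) can never complete a 25-sum, so the worst case takes all of them and one from each pair: 4 + 5 = 9.
The 10th integer has to be the second member of some pair, so 9 + 1 = 10.

10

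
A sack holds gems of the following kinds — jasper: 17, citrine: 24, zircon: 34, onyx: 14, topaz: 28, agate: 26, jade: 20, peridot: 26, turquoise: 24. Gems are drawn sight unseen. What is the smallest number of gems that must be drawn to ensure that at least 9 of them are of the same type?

Put each drawn gem into a box by type. The largest draw with every box below 9 takes min(count, 8) from each type.
Σ min(cᵢ, 8) = 8 + 8 + 8 + 8 + 8 + 8 + 8 + 8 + 8 = 72.
Draw number 72 + 1 = 73 must push one box to 9.

73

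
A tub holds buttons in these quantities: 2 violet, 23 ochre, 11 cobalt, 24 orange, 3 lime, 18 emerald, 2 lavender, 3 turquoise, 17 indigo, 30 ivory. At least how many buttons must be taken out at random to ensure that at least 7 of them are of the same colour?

An adversary could hand out at most 6 buttons per colour (4 colours run out sooner): 2 + 6 + 6 + 6 + 3 + 6 + 2 + 3 + 6 + 6 = 46 buttons and still no colour has 7.
One more button lands in a colour already at 6, so 47 draws are enough and 46 are not.

47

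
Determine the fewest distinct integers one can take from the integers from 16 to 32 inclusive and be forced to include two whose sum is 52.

12

Group the elements by complementary pair {x, 52−x}: {20,32}, {21,31}, {22,30}, …, giving 6 two-element pairs, the single value 26 (it cannot pair with itself since the integers are distinct), and 4 integers whose partner 52−x falls outside [16,32].
Treating each of those 11 groups as a pigeonhole, one can pick one integer per group — 11 integers — with no two summing to 52.
The 12th integer lands in an occupied pair, forcing a sum of 52.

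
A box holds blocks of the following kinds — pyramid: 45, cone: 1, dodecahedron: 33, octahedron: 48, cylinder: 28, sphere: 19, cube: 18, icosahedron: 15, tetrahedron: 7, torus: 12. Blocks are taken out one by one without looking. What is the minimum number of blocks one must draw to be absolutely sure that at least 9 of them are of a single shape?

73

The 10 shapes are the holes; the blocks drawn are the pigeons.
To avoid 9 of any one shape, the worst case takes at most 8 of each shape, or every block of a shape that has fewer than 8.
That gives 8 + 1 + 8 + 8 + 8 + 8 + 8 + 8 + 7 + 8 = 72 blocks with no shape reaching 9.
The next block forces some shape to 9, so 72 + 1 = 73.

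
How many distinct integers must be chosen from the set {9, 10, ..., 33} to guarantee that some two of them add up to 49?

Two chosen integers sum to 49 exactly when both halves of some pair {x, 49−x} with 16 ≤ x ≤ 49−x ≤ 33 are chosen — 9 such pairs.
The remaining 7 elements (those with no distinct partner in range) can never complete a 49-sum, so the worst case takes all of them and one from each pair: 7 + 9 = 16.
The 17th integer has to be the second member of some pair, so 16 + 1 = 17.

17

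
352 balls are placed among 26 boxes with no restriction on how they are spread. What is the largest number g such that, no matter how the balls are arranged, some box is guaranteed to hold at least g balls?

Pigeonhole: the 26 boxes are the holes and the 352 balls are the pigeons.
If every box held at most 13 balls, the total would be at most 26 × 13 = 338, which is less than 352.
So some box holds at least ⌈352/26⌉ = 14 balls.

14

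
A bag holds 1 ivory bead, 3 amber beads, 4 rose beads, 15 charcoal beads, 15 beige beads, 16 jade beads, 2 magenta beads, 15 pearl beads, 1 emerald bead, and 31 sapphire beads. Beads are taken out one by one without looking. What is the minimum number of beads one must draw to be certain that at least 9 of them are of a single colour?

Put each drawn bead into a box by colour. The largest draw with every box below 9 takes min(count, 8) from each colour; colours with fewer than 8 contribute all they have.
Σ min(cᵢ, 8) = 1 + 3 + 4 + 8 + 8 + 8 + 2 + 8 + 1 + 8 = 51.
Draw number 51 + 1 = 52 must push one box to 9.

52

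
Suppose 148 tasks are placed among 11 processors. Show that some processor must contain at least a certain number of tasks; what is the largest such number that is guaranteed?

By pigeonhole, the 11 processors are the holes and the 148 tasks are the pigeons.
If every processor held at most 13 tasks, the total would be at most 11 × 13 = 143, which is less than 148.
So some processor holds at least ⌈148/11⌉ = 14 tasks.

14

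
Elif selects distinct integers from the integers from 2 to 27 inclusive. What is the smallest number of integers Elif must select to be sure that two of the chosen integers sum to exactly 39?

19

A set avoiding the sum 39 can contain at most one of each pair {x, 39−x}, plus the 10 elements whose complement lies outside the range.
The integers 2, …, 19 (18 of them) are such a set: any two sum to at least 2+3 = 5 and at most 18+19 = 37 < 39.
Any 19th integer completes one of the 8 pairs, so 19 choices force a sum of 39.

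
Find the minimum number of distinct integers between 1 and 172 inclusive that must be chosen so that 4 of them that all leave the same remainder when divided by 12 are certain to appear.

37

By pigeonhole, the 12 residue classes mod 12 are the pigeonholes.
With 36 integers one could put 3 in each residue class and have no class reach 4.
The 37th integer pushes some class to 4, so 12·3 + 1 = 37.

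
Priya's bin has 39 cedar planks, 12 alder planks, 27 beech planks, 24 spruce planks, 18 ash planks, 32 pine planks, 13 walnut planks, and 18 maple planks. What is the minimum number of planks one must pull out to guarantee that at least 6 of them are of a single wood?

41

An adversary could hand out at most 5 planks per wood: 5 + 5 + 5 + 5 + 5 + 5 + 5 + 5 = 40 planks and still no wood has 6.
By the pigeonhole principle, one more plank lands in a wood already at 5, so 41 draws are enough and 40 are not.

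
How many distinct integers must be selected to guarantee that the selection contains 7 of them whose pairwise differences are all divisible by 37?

Integers whose pairwise differences are multiples of 37 are exactly those sharing a remainder mod 37. The 37 residue classes mod 37 are the pigeonholes.
With 222 integers one could put 6 in each residue class and have no class reach 7.
The 223rd integer pushes some class to 7, so 37·6 + 1 = 223.

223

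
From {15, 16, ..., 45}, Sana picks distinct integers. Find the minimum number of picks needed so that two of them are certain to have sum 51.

Two chosen integers sum to 51 exactly when both halves of some pair {x, 51−x} with 15 ≤ x ≤ 51−x ≤ 36 are chosen — 11 such pairs.
The remaining 9 elements (those with no distinct partner in range) can never complete a 51-sum, so the worst case takes all of them and one from each pair: 9 + 11 = 20.
Pigeonhole: the 21st integer has to be the second member of some pair, so 20 + 1 = 21.

21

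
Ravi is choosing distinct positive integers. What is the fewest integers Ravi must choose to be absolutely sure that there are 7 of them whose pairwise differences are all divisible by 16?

97

Integers whose pairwise differences are multiples of 16 are exactly those sharing a remainder mod 16. The 16 residue classes mod 16 are the pigeonholes.
With 96 integers one could put 6 in each residue class and have no class reach 7.
The 97th integer pushes some class to 7, so 16·6 + 1 = 97.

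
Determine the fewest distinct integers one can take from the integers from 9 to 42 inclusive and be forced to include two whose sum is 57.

Group the elements by complementary pair {x, 57−x}: {15,42}, {16,41}, {17,40}, …, giving 14 two-element pairs and 6 integers whose partner 57−x falls outside [9,42].
Pigeonhole: treating each of those 20 groups as a pigeonhole, one can pick one integer per group — 20 integers — with no two summing to 57.
The 21st integer lands in an occupied pair, forcing a sum of 57.

21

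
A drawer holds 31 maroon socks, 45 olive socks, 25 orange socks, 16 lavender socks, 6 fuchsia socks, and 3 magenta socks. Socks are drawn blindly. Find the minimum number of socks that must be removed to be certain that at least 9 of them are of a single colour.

An adversary could hand out at most 8 socks per colour (fuchsia, magenta run out sooner): 8 + 8 + 8 + 8 + 6 + 3 = 41 socks and still no colour has 9.
Pigeonhole: one more sock lands in a colour already at 8, so 42 draws are enough and 41 are not.

42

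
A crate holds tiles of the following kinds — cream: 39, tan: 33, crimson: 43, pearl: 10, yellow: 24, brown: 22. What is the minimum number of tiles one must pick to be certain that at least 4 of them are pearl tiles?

165

In the worst case for collecting pearl tiles, every non-pearl tile comes out first.
There are 39 + 33 + 43 + 24 + 22 = 161 non-pearl tiles altogether.
After those, each further tile must be pearl, so 161 + 4 = 165 draws guarantee 4 pearl tiles.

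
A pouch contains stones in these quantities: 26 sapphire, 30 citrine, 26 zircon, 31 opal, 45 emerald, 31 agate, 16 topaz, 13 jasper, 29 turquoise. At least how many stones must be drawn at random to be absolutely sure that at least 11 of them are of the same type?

91

The 9 types are the holes; the stones drawn are the pigeons.
To avoid 11 of any one type, the worst case takes at most 10 of each type.
That gives 10 + 10 + 10 + 10 + 10 + 10 + 10 + 10 + 10 = 90 stones with no type reaching 11.
The next stone forces some type to 11, so 90 + 1 = 91.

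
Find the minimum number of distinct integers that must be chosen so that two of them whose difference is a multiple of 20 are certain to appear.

Integers whose pairwise differences are multiples of 20 are exactly those sharing a remainder mod 20. By pigeonhole, the 20 residue classes mod 20 are the pigeonholes.
With 20 integers one could put 1 in each residue class and have no class reach 2.
The 21st integer pushes some class to 2, so 20·1 + 1 = 21.

21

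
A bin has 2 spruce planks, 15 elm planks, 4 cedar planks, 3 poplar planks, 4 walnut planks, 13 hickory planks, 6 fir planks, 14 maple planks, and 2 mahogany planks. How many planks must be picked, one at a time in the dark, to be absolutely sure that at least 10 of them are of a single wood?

49

Pigeonhole: the 9 woods are the holes; the planks drawn are the pigeons.
To avoid 10 of any one wood, the worst case takes at most 9 of each wood, or every plank of a wood that has fewer than 9.
That gives 2 + 9 + 4 + 3 + 4 + 9 + 6 + 9 + 2 = 48 planks with no wood reaching 10.
The next plank forces some wood to 10, so 48 + 1 = 49.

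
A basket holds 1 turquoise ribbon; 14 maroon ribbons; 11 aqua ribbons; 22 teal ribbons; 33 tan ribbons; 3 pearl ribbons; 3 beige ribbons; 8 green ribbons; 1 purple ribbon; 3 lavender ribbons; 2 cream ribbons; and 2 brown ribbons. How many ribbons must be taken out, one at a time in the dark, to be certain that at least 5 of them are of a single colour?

36

The 12 colours are the holes; the ribbons drawn are the pigeons.
To avoid 5 of any one colour, the worst case takes at most 4 of each colour, or every ribbon of a colour that has fewer than 4.
That gives 1 + 4 + 4 + 4 + 4 + 3 + 3 + 4 + 1 + 3 + 2 + 2 = 35 ribbons with no colour reaching 5.
The next ribbon forces some colour to 5, so 35 + 1 = 36.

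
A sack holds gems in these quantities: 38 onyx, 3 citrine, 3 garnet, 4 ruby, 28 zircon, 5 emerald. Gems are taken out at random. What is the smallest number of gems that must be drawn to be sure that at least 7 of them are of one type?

An adversary could hand out at most 6 gems per type (4 types run out sooner): 6 + 3 + 3 + 4 + 6 + 5 = 27 gems and still no type has 7.
Pigeonhole: one more gem lands in a type already at 6, so 28 draws are enough and 27 are not.

28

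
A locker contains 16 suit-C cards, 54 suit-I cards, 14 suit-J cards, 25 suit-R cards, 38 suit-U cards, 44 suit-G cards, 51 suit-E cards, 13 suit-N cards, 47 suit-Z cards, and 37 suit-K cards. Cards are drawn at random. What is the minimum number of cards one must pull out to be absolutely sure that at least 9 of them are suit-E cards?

297

In the worst case for collecting suit-E cards, every non-suit-E card comes out first.
There are 16 + 54 + 14 + 25 + 38 + 44 + 13 + 47 + 37 = 288 non-suit-E cards altogether.
After those, each further card must be suit-E, so 288 + 9 = 297 draws guarantee 9 suit-E cards.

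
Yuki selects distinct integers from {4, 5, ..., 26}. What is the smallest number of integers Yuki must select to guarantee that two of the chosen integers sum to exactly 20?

18

Group the elements by complementary pair {x, 20−x}: {4,16}, {5,15}, {6,14}, …, giving 6 two-element pairs, the single value 10 (it cannot pair with itself since the integers are distinct), and 10 integers whose partner 20−x falls outside [4,26].
Treating each of those 17 groups as a pigeonhole, one can pick one integer per group — 17 integers — with no two summing to 20.
The 18th integer lands in an occupied pair, forcing a sum of 20.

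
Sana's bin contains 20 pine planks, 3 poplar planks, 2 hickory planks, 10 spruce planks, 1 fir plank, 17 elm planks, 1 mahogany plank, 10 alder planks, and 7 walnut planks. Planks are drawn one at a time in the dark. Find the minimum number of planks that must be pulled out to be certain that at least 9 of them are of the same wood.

47

An adversary could hand out at most 8 planks per wood (5 woods run out sooner): 8 + 3 + 2 + 8 + 1 + 8 + 1 + 8 + 7 = 46 planks and still no wood has 9.
Pigeonhole: one more plank lands in a wood already at 8, so 47 draws are enough and 46 are not.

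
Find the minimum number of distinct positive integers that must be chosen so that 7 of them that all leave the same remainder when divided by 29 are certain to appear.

The 29 residue classes mod 29 are the pigeonholes.
With 174 integers one could put 6 in each residue class and have no class reach 7.
The 175th integer pushes some class to 7, so 29·6 + 1 = 175.

175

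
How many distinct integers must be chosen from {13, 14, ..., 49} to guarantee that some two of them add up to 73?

25

Group the elements by complementary pair {x, 73−x}: {24,49}, {25,48}, {26,47}, …, giving 13 two-element pairs and 11 integers whose partner 73−x falls outside [13,49].
By pigeonhole, treating each of those 24 groups as a pigeonhole, one can pick one integer per group — 24 integers — with no two summing to 73.
The 25th integer lands in an occupied pair, forcing a sum of 73.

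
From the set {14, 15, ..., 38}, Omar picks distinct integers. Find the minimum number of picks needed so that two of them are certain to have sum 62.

19

A set avoiding the sum 62 can contain at most one of each pair {x, 62−x}, plus the 11 elements whose complement lies outside the range or equal to its own complement.
The integers 14, …, 31 (18 of them) are such a set: any two sum to at least 14+15 = 29 and at most 30+31 = 61 < 62.
Any 19th integer completes one of the 7 pairs, so 19 choices force a sum of 62.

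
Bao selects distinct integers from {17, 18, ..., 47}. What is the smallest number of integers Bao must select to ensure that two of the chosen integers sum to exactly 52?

Two chosen integers sum to 52 exactly when both halves of some pair {x, 52−x} with 17 ≤ x ≤ 52−x ≤ 35 are chosen — 9 such pairs.
The remaining 13 elements (those with no distinct partner in range) can never complete a 52-sum, so the worst case takes all of them and one from each pair: 13 + 9 = 22.
The 23rd integer has to be the second member of some pair, so 22 + 1 = 23.

23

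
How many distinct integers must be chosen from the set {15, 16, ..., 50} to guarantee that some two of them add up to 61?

Group the elements by complementary pair {x, 61−x}: {15,46}, {16,45}, {17,44}, …, giving 16 two-element pairs and 4 integers whose partner 61−x falls outside [15,50].
Treating each of those 20 groups as a pigeonhole, one can pick one integer per group — 20 integers — with no two summing to 61.
The 21st integer lands in an occupied pair, forcing a sum of 61.

21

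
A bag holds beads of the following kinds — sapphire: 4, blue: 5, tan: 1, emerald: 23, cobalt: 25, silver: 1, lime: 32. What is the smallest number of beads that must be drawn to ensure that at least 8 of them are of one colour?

33

By the pigeonhole principle, the 7 colours are the holes; the beads drawn are the pigeons.
To avoid 8 of any one colour, the worst case takes at most 7 of each colour, or every bead of a colour that has fewer than 7.
That gives 4 + 5 + 1 + 7 + 7 + 1 + 7 = 32 beads with no colour reaching 8.
The next bead forces some colour to 8, so 32 + 1 = 33.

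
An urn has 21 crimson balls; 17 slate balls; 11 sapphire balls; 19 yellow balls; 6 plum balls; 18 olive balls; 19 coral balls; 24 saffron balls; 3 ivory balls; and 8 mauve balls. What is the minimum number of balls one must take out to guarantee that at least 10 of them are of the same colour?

An adversary could hand out at most 9 balls per colour (plum, ivory, mauve run out sooner): 9 + 9 + 9 + 9 + 6 + 9 + 9 + 9 + 3 + 8 = 80 balls and still no colour has 10.
One more ball lands in a colour already at 9, so 81 draws are enough and 80 are not.

81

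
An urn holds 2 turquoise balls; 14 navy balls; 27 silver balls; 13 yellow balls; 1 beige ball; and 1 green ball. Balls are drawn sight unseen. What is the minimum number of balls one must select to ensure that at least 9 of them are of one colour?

29

An adversary could hand out at most 8 balls per colour (turquoise, beige, green run out sooner): 2 + 8 + 8 + 8 + 1 + 1 = 28 balls and still no colour has 9.
By the pigeonhole principle, one more ball lands in a colour already at 8, so 29 draws are enough and 28 are not.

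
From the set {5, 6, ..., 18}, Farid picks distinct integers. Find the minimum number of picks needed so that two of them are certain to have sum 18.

A set avoiding the sum 18 can contain at most one of each pair {x, 18−x}, plus the 6 elements whose complement lies outside the range or equal to its own complement.
The integers 9, …, 18 (10 of them) are such a set: any two sum to at least 9+10 = 19 > 18.
By pigeonhole, any 11th integer completes one of the 4 pairs, so 11 choices force a sum of 18.

11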